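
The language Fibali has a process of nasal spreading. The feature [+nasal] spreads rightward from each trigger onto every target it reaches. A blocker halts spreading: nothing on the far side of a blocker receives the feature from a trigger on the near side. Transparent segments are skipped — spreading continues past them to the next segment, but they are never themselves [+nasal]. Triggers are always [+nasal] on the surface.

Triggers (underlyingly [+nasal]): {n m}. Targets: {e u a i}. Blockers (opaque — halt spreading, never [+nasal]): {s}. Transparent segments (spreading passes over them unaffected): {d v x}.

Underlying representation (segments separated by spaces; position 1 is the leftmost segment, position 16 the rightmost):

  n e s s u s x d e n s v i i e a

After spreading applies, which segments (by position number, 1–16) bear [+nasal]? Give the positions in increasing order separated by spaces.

1 2 10

From /n/ at 1 rightward: 2 /e/ → [+nasal]; 3 /s/ blocks.
From /n/ at 10 rightward: 11 /s/ blocks.
Targets with no active source: positions 5 9 13 14 15 16 stay [-nasal].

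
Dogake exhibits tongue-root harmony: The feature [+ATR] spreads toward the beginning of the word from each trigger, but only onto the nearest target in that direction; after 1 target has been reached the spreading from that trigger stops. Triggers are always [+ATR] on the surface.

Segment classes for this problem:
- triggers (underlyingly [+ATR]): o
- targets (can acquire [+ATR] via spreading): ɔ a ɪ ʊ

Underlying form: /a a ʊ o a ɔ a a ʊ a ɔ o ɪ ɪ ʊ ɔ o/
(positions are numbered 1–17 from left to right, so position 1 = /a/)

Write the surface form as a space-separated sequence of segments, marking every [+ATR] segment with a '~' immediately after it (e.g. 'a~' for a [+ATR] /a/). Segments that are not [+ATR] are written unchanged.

a a ʊ~ o~ a ɔ a a ʊ a ɔ~ o~ ɪ ɪ ʊ ɔ~ o~

From /o/ at 4 leftward: 3 /ʊ/ → [+ATR]; bound reached.
From /o/ at 12 leftward: 11 /ɔ/ → [+ATR]; bound reached.
From /o/ at 17 leftward: 16 /ɔ/ → [+ATR]; bound reached.
Targets with no active source: positions 1 2 5 6 7 8 9 10 13 14 15 stay [-ATR].
[+ATR] positions on the surface: 3 4 11 12 16 17.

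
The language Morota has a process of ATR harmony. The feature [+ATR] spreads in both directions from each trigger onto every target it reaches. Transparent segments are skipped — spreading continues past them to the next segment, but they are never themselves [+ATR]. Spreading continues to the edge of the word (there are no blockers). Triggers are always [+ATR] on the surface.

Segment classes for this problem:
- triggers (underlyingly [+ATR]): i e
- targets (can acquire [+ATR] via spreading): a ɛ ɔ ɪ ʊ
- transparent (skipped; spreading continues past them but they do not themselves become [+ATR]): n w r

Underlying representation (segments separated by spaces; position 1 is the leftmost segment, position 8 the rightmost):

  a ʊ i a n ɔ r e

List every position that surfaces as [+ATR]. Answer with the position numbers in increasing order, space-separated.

From /i/ at 3 rightward: 4 /a/ → [+ATR]; 5 /n/ transparent; 6 /ɔ/ → [+ATR]; 7 /r/ transparent; 8 /e/ is itself a trigger — this domain ends here.
From /i/ at 3 leftward: 2 /ʊ/ → [+ATR]; 1 /a/ → [+ATR]; word edge.
From /e/ at 8 rightward: word edge.
From /e/ at 8 leftward: 7 /r/ transparent; 6 /ɔ/ → [+ATR]; 5 /n/ transparent; 4 /a/ → [+ATR]; 3 /i/ is itself a trigger — this domain ends here.

1 2 3 4 6 8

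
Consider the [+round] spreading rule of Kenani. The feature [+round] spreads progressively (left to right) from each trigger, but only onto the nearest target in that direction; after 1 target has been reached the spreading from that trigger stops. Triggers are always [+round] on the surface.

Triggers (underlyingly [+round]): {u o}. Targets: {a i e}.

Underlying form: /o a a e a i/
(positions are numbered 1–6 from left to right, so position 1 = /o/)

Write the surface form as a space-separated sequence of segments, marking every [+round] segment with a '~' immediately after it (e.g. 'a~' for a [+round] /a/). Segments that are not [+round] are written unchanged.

o~ a~ a e a i

From /o/ at 1 rightward: 2 /a/ → [+round]; bound reached.
Targets with no active source: positions 3 4 5 6 stay [-round].
[+round] positions on the surface: 1 2.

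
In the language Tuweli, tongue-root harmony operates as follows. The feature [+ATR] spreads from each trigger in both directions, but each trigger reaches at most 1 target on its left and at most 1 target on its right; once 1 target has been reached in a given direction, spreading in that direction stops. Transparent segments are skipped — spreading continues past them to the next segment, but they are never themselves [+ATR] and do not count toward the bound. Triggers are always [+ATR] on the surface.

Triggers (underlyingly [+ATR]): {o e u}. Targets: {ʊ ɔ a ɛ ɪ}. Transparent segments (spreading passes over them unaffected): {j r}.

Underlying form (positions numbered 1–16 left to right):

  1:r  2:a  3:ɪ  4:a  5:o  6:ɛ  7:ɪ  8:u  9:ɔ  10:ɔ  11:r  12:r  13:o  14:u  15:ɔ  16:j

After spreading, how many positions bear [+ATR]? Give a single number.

10

From /o/ at 5 rightward: 6 /ɛ/ → [+ATR]; bound reached.
From /o/ at 5 leftward: 4 /a/ → [+ATR]; bound reached.
From /u/ at 8 rightward: 9 /ɔ/ → [+ATR]; bound reached.
From /u/ at 8 leftward: 7 /ɪ/ → [+ATR]; bound reached.
From /o/ at 13 rightward: 14 /u/ is itself a trigger — this domain ends here.
From /o/ at 13 leftward: 12 /r/ transparent; 11 /r/ transparent; 10 /ɔ/ → [+ATR]; bound reached.
From /u/ at 14 rightward: 15 /ɔ/ → [+ATR]; bound reached.
From /u/ at 14 leftward: 13 /o/ is itself a trigger — this domain ends here.
Targets with no active source: positions 2 3 stay [-ATR].
[+ATR] positions on the surface: 4 5 6 7 8 9 10 13 14 15.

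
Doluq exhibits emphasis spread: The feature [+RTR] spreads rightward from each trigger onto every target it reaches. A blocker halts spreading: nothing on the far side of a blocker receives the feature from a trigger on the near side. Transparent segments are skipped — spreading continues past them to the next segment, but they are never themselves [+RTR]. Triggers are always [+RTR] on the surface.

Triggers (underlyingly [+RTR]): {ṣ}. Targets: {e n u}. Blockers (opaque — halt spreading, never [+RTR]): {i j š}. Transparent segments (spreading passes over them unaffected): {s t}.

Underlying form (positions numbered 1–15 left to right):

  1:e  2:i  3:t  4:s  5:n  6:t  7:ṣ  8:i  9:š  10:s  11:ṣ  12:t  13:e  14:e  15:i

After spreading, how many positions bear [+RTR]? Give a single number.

From /ṣ/ at 7 rightward: 8 /i/ blocks.
From /ṣ/ at 11 rightward: 12 /t/ transparent; 13 /e/ → [+RTR]; 14 /e/ → [+RTR]; 15 /i/ blocks.
Targets with no active source: positions 1 5 stay [-emphatic].
[+RTR] positions on the surface: 7 11 13 14.

4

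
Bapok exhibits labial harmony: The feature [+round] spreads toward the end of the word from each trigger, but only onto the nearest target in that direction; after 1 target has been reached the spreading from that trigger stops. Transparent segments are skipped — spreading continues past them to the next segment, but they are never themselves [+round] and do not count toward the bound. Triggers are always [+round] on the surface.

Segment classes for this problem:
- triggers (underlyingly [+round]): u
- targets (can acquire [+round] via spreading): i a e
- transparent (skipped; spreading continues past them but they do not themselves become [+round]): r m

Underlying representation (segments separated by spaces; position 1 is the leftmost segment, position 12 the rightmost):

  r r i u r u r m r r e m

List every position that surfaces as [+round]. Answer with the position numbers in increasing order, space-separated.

From /u/ at 4 rightward: 5 /r/ transparent; 6 /u/ is itself a trigger — this domain ends here.
From /u/ at 6 rightward: 7 /r/ transparent; 8 /m/ transparent; 9 /r/ transparent; 10 /r/ transparent; 11 /e/ → [+round]; bound reached.
Target with no active source: position 3 stays [-round].

4 6 11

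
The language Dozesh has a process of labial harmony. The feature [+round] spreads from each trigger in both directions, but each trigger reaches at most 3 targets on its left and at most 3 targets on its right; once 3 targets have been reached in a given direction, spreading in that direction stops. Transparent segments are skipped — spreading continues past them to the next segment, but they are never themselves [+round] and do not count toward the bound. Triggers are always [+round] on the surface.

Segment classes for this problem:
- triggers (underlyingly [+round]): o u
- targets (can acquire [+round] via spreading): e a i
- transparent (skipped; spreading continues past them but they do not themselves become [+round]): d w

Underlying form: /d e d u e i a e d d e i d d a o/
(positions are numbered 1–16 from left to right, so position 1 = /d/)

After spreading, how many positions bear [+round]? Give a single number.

From /u/ at 4 rightward: 5 /e/ → [+round]; 6 /i/ → [+round]; 7 /a/ → [+round]; bound reached.
From /u/ at 4 leftward: 3 /d/ transparent; 2 /e/ → [+round]; 1 /d/ transparent; word edge.
From /o/ at 16 rightward: word edge.
From /o/ at 16 leftward: 15 /a/ → [+round]; 14 /d/ transparent; 13 /d/ transparent; 12 /i/ → [+round]; 11 /e/ → [+round]; bound reached.
Target with no active source: position 8 stays [-round].
[+round] positions on the surface: 2 4 5 6 7 11 12 15 16.

9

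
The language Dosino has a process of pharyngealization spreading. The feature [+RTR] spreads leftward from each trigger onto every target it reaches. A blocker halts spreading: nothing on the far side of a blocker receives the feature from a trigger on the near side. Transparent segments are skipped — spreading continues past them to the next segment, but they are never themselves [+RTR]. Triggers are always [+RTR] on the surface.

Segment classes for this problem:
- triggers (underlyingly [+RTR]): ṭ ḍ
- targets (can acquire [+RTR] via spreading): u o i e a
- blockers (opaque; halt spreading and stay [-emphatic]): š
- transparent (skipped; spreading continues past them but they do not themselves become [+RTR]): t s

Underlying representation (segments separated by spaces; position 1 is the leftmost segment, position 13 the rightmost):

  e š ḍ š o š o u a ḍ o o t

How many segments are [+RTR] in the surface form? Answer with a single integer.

5

From /ḍ/ at 3 leftward: 2 /š/ blocks.
From /ḍ/ at 10 leftward: 9 /a/ → [+RTR]; 8 /u/ → [+RTR]; 7 /o/ → [+RTR]; 6 /š/ blocks.
Targets with no active source: positions 1 5 11 12 stay [-emphatic].
[+RTR] positions on the surface: 3 7 8 9 10.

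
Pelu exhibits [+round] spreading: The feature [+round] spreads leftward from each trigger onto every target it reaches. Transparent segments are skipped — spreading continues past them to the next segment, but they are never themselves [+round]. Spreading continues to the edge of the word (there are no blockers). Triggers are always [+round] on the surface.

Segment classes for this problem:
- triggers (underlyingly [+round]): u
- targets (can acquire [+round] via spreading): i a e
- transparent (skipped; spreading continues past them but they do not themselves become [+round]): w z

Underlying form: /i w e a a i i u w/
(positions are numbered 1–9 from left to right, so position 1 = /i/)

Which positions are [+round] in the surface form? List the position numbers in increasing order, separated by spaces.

From /u/ at 8 leftward: 7 /i/ → [+round]; 6 /i/ → [+round]; 5 /a/ → [+round]; 4 /a/ → [+round]; 3 /e/ → [+round]; 2 /w/ transparent; 1 /i/ → [+round]; word edge.

1 3 4 5 6 7 8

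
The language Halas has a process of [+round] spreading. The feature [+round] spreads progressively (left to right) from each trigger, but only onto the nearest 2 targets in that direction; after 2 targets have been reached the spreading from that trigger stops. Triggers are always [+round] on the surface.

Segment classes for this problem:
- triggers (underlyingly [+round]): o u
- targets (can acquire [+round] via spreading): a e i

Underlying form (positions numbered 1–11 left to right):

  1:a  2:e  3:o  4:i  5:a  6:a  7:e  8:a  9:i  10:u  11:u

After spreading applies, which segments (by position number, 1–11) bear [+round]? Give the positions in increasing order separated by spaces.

From /o/ at 3 rightward: 4 /i/ → [+round]; 5 /a/ → [+round]; bound reached.
From /u/ at 10 rightward: 11 /u/ is itself a trigger — this domain ends here.
From /u/ at 11 rightward: word edge.
Targets with no active source: positions 1 2 6 7 8 9 stay [-round].

3 4 5 10 11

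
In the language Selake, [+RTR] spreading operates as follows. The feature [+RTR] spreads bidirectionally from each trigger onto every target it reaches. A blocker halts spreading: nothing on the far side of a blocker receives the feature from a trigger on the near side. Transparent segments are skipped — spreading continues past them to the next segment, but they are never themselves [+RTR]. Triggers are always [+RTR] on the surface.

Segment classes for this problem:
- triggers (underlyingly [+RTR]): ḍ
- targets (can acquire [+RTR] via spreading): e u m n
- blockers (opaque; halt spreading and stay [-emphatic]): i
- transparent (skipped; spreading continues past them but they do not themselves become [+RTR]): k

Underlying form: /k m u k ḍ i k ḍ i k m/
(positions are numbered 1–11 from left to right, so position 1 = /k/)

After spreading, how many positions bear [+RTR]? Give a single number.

From /ḍ/ at 5 rightward: 6 /i/ blocks.
From /ḍ/ at 5 leftward: 4 /k/ transparent; 3 /u/ → [+RTR]; 2 /m/ → [+RTR]; 1 /k/ transparent; word edge.
From /ḍ/ at 8 rightward: 9 /i/ blocks.
From /ḍ/ at 8 leftward: 7 /k/ transparent; 6 /i/ blocks.
Target with no active source: position 11 stays [-emphatic].
[+RTR] positions on the surface: 2 3 5 8.

4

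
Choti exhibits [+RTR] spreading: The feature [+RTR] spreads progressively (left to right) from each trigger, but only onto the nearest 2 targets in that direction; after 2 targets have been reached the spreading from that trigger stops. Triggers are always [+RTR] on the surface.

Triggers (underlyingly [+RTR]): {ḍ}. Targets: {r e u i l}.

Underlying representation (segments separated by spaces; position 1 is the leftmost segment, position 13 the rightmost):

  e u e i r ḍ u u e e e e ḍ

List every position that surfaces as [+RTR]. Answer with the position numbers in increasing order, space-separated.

6 7 8 13

From /ḍ/ at 6 rightward: 7 /u/ → [+RTR]; 8 /u/ → [+RTR]; bound reached.
From /ḍ/ at 13 rightward: word edge.
Targets with no active source: positions 1 2 3 4 5 9 10 11 12 stay [-emphatic].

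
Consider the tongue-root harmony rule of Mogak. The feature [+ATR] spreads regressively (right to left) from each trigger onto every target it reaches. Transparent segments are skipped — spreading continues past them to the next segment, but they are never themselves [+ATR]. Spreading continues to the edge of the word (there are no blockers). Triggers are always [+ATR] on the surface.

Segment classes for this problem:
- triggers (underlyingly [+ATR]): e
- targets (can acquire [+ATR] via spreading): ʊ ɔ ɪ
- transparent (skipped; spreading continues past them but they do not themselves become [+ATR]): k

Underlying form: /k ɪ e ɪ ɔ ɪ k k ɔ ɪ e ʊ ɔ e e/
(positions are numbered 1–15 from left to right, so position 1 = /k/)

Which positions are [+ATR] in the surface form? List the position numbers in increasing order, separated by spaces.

From /e/ at 3 leftward: 2 /ɪ/ → [+ATR]; 1 /k/ transparent; word edge.
From /e/ at 11 leftward: 10 /ɪ/ → [+ATR]; 9 /ɔ/ → [+ATR]; 8 /k/ transparent; 7 /k/ transparent; 6 /ɪ/ → [+ATR]; 5 /ɔ/ → [+ATR]; 4 /ɪ/ → [+ATR]; 3 /e/ is itself a trigger — this domain ends here.
From /e/ at 14 leftward: 13 /ɔ/ → [+ATR]; 12 /ʊ/ → [+ATR]; 11 /e/ is itself a trigger — this domain ends here.
From /e/ at 15 leftward: 14 /e/ is itself a trigger — this domain ends here.

2 3 4 5 6 9 10 11 12 13 14 15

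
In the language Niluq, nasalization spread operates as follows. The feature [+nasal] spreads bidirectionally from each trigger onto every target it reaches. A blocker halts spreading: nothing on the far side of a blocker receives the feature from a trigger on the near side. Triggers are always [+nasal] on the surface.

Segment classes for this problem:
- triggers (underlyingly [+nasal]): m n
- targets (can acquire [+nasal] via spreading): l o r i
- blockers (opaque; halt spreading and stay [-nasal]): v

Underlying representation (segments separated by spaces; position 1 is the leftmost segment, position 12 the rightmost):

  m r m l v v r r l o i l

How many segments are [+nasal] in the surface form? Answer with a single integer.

4

From /m/ at 1 rightward: 2 /r/ → [+nasal]; 3 /m/ is itself a trigger — this domain ends here.
From /m/ at 1 leftward: word edge.
From /m/ at 3 rightward: 4 /l/ → [+nasal]; 5 /v/ blocks.
From /m/ at 3 leftward: 2 /r/ → [+nasal]; 1 /m/ is itself a trigger — this domain ends here.
Targets with no active source: positions 7 8 9 10 11 12 stay [-nasal].
[+nasal] positions on the surface: 1 2 3 4.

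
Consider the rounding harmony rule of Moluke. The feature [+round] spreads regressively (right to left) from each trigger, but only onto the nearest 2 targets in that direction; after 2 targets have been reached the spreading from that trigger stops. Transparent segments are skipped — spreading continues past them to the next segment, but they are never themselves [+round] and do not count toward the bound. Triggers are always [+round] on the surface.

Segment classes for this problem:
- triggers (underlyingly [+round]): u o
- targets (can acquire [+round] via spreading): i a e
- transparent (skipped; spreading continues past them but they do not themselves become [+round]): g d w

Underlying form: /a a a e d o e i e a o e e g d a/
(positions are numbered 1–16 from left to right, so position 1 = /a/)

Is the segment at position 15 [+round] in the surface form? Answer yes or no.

no

From /o/ at 6 leftward: 5 /d/ transparent; 4 /e/ → [+round]; 3 /a/ → [+round]; bound reached.
From /o/ at 11 leftward: 10 /a/ → [+round]; 9 /e/ → [+round]; bound reached.
Targets with no active source: positions 1 2 7 8 12 13 16 stay [-round].
[+round] positions on the surface: 3 4 6 9 10 11.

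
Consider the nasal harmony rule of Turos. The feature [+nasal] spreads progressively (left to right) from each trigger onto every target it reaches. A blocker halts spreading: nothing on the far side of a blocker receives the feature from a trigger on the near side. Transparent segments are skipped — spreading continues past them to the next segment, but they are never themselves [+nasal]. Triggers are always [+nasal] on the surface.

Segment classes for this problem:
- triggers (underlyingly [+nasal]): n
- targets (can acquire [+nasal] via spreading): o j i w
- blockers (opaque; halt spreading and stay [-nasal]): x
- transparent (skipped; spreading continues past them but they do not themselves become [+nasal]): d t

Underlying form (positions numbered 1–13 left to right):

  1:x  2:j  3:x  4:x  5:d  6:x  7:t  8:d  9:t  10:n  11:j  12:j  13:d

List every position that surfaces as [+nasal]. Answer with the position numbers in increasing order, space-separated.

10 11 12

From /n/ at 10 rightward: 11 /j/ → [+nasal]; 12 /j/ → [+nasal]; 13 /d/ transparent; word edge.
Target with no active source: position 2 stays [-nasal].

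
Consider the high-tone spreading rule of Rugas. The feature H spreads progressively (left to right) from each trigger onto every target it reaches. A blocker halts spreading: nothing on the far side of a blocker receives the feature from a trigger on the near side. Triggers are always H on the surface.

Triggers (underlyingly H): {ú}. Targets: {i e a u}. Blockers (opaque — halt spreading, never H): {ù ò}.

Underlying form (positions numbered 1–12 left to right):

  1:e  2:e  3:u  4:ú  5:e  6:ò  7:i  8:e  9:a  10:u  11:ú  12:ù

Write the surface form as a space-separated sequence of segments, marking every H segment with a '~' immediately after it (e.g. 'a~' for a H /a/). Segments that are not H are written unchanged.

From /ú/ at 4 rightward: 5 /e/ → H; 6 /ò/ blocks.
From /ú/ at 11 rightward: 12 /ù/ blocks.
Targets with no active source: positions 1 2 3 7 8 9 10 stay [-high tone].
H positions on the surface: 4 5 11.

e e u ú~ e~ ò i e a u ú~ ù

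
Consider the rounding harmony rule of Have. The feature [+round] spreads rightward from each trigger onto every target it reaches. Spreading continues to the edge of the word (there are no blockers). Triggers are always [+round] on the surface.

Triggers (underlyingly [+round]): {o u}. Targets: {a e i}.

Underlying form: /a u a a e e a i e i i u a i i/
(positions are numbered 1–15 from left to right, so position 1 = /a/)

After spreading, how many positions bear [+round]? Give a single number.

14

From /u/ at 2 rightward: 3 /a/ → [+round]; 4 /a/ → [+round]; 5 /e/ → [+round]; 6 /e/ → [+round]; 7 /a/ → [+round]; 8 /i/ → [+round]; 9 /e/ → [+round]; 10 /i/ → [+round]; 11 /i/ → [+round]; 12 /u/ is itself a trigger — this domain ends here.
From /u/ at 12 rightward: 13 /a/ → [+round]; 14 /i/ → [+round]; 15 /i/ → [+round]; word edge.
Target with no active source: position 1 stays [-round].
[+round] positions on the surface: 2 3 4 5 6 7 8 9 10 11 12 13 14 15.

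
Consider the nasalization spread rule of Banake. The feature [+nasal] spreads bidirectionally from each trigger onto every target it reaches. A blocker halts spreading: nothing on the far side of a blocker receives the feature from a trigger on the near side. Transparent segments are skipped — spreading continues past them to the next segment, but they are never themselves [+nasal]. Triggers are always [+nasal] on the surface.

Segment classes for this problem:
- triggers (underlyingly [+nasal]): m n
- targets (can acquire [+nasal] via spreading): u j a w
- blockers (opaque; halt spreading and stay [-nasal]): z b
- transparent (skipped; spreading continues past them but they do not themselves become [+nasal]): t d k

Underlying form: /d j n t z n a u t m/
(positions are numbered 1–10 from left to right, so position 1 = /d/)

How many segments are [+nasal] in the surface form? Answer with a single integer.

From /n/ at 3 rightward: 4 /t/ transparent; 5 /z/ blocks.
From /n/ at 3 leftward: 2 /j/ → [+nasal]; 1 /d/ transparent; word edge.
From /n/ at 6 rightward: 7 /a/ → [+nasal]; 8 /u/ → [+nasal]; 9 /t/ transparent; 10 /m/ is itself a trigger — this domain ends here.
From /n/ at 6 leftward: 5 /z/ blocks.
From /m/ at 10 rightward: word edge.
From /m/ at 10 leftward: 9 /t/ transparent; 8 /u/ → [+nasal]; 7 /a/ → [+nasal]; 6 /n/ is itself a trigger — this domain ends here.
[+nasal] positions on the surface: 2 3 6 7 8 10.

6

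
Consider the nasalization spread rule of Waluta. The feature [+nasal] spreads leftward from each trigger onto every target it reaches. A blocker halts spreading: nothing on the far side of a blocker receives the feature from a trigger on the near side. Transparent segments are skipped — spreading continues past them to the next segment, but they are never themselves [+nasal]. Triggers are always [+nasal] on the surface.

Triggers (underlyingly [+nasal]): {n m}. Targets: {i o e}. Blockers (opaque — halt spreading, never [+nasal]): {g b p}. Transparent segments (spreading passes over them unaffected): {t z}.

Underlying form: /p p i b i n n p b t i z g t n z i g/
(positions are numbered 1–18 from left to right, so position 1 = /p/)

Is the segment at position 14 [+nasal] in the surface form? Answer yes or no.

no

From /n/ at 6 leftward: 5 /i/ → [+nasal]; 4 /b/ blocks.
From /n/ at 7 leftward: 6 /n/ is itself a trigger — this domain ends here.
From /n/ at 15 leftward: 14 /t/ transparent; 13 /g/ blocks.
Targets with no active source: positions 3 11 17 stay [-nasal].
[+nasal] positions on the surface: 5 6 7 15.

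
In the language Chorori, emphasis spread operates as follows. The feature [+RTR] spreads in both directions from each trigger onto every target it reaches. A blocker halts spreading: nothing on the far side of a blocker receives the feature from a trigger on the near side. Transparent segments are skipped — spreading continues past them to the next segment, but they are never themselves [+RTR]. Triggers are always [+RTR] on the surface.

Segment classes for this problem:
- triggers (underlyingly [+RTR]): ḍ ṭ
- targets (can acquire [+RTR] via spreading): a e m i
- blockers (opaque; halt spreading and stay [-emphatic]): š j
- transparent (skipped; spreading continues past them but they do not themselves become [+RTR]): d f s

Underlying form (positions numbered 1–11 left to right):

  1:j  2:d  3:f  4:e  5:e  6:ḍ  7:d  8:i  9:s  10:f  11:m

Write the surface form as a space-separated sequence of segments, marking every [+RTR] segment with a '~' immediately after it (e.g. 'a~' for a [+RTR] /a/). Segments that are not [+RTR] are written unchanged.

From /ḍ/ at 6 rightward: 7 /d/ transparent; 8 /i/ → [+RTR]; 9 /s/ transparent; 10 /f/ transparent; 11 /m/ → [+RTR]; word edge.
From /ḍ/ at 6 leftward: 5 /e/ → [+RTR]; 4 /e/ → [+RTR]; 3 /f/ transparent; 2 /d/ transparent; 1 /j/ blocks.
[+RTR] positions on the surface: 4 5 6 8 11.

j d f e~ e~ ḍ~ d i~ s f m~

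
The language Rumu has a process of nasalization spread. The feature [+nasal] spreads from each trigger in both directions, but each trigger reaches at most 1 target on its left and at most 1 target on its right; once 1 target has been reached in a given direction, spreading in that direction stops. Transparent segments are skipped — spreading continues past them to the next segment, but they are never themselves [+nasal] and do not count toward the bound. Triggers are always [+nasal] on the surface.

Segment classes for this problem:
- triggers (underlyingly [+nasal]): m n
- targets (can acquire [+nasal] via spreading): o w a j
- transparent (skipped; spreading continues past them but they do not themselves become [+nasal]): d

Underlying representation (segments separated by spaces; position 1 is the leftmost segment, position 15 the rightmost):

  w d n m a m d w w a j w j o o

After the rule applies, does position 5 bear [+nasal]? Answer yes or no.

From /n/ at 3 rightward: 4 /m/ is itself a trigger — this domain ends here.
From /n/ at 3 leftward: 2 /d/ transparent; 1 /w/ → [+nasal]; bound reached.
From /m/ at 4 rightward: 5 /a/ → [+nasal]; bound reached.
From /m/ at 4 leftward: 3 /n/ is itself a trigger — this domain ends here.
From /m/ at 6 rightward: 7 /d/ transparent; 8 /w/ → [+nasal]; bound reached.
From /m/ at 6 leftward: 5 /a/ → [+nasal]; bound reached.
Targets with no active source: positions 9 10 11 12 13 14 15 stay [-nasal].
[+nasal] positions on the surface: 1 3 4 5 6 8.

yes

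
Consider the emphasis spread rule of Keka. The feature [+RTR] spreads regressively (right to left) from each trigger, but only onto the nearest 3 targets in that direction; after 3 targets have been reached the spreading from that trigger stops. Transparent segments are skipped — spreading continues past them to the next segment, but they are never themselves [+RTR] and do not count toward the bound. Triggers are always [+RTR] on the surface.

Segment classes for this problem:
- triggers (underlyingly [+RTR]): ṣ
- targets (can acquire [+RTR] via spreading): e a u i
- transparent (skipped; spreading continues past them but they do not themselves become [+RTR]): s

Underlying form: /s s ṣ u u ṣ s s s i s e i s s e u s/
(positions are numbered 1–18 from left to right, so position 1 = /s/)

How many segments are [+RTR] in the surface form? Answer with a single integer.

From /ṣ/ at 3 leftward: 2 /s/ transparent; 1 /s/ transparent; word edge.
From /ṣ/ at 6 leftward: 5 /u/ → [+RTR]; 4 /u/ → [+RTR]; 3 /ṣ/ is itself a trigger — this domain ends here.
Targets with no active source: positions 10 12 13 16 17 stay [-emphatic].
[+RTR] positions on the surface: 3 4 5 6.

4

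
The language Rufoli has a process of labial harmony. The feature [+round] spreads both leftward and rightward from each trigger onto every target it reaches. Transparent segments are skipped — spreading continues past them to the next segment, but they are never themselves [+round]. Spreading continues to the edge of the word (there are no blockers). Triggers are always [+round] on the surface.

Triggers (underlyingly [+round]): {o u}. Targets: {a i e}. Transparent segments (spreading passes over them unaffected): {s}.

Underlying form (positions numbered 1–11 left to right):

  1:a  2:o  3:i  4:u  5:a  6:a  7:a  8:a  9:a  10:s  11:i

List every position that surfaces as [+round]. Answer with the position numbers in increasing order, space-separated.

From /o/ at 2 rightward: 3 /i/ → [+round]; 4 /u/ is itself a trigger — this domain ends here.
From /o/ at 2 leftward: 1 /a/ → [+round]; word edge.
From /u/ at 4 rightward: 5 /a/ → [+round]; 6 /a/ → [+round]; 7 /a/ → [+round]; 8 /a/ → [+round]; 9 /a/ → [+round]; 10 /s/ transparent; 11 /i/ → [+round]; word edge.
From /u/ at 4 leftward: 3 /i/ → [+round]; 2 /o/ is itself a trigger — this domain ends here.

1 2 3 4 5 6 7 8 9 11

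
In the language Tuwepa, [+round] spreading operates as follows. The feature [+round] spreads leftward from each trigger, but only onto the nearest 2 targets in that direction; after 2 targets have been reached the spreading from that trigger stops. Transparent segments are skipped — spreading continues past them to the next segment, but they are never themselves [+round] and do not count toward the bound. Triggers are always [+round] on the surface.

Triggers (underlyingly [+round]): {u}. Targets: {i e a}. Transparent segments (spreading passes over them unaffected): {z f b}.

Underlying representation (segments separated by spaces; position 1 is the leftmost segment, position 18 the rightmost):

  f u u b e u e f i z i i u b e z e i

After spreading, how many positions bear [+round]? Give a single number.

7

From /u/ at 2 leftward: 1 /f/ transparent; word edge.
From /u/ at 3 leftward: 2 /u/ is itself a trigger — this domain ends here.
From /u/ at 6 leftward: 5 /e/ → [+round]; 4 /b/ transparent; 3 /u/ is itself a trigger — this domain ends here.
From /u/ at 13 leftward: 12 /i/ → [+round]; 11 /i/ → [+round]; bound reached.
Targets with no active source: positions 7 9 15 17 18 stay [-round].
[+round] positions on the surface: 2 3 5 6 11 12 13.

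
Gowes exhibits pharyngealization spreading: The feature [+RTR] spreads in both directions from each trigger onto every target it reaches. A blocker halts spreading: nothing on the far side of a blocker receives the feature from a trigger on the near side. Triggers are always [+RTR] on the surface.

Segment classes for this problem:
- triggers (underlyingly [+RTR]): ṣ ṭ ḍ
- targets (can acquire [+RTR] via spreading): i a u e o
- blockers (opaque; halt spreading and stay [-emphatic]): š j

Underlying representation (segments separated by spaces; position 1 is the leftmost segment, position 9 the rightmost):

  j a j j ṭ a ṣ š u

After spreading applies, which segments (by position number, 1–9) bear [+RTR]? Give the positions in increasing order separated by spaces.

From /ṭ/ at 5 rightward: 6 /a/ → [+RTR]; 7 /ṣ/ is itself a trigger — this domain ends here.
From /ṭ/ at 5 leftward: 4 /j/ blocks.
From /ṣ/ at 7 rightward: 8 /š/ blocks.
From /ṣ/ at 7 leftward: 6 /a/ → [+RTR]; 5 /ṭ/ is itself a trigger — this domain ends here.
Targets with no active source: positions 2 9 stay [-emphatic].

5 6 7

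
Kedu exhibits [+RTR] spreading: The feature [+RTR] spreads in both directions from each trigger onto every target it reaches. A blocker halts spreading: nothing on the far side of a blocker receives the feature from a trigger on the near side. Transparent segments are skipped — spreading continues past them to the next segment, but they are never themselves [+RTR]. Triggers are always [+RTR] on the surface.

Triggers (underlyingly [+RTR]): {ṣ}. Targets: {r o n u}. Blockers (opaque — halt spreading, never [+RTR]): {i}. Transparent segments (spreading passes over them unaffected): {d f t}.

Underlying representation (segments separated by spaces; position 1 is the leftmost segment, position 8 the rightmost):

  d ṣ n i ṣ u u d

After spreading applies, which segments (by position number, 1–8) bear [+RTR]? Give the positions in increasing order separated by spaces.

2 3 5 6 7

From /ṣ/ at 2 rightward: 3 /n/ → [+RTR]; 4 /i/ blocks.
From /ṣ/ at 2 leftward: 1 /d/ transparent; word edge.
From /ṣ/ at 5 rightward: 6 /u/ → [+RTR]; 7 /u/ → [+RTR]; 8 /d/ transparent; word edge.
From /ṣ/ at 5 leftward: 4 /i/ blocks.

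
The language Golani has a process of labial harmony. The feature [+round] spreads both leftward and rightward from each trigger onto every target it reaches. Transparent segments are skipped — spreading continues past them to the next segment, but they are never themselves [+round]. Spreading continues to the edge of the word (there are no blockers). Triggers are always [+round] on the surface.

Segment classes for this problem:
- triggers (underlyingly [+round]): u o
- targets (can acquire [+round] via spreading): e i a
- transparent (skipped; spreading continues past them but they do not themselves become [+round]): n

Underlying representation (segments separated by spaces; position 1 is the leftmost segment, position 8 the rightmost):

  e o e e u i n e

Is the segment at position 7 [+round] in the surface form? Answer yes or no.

no

From /o/ at 2 rightward: 3 /e/ → [+round]; 4 /e/ → [+round]; 5 /u/ is itself a trigger — this domain ends here.
From /o/ at 2 leftward: 1 /e/ → [+round]; word edge.
From /u/ at 5 rightward: 6 /i/ → [+round]; 7 /n/ transparent; 8 /e/ → [+round]; word edge.
From /u/ at 5 leftward: 4 /e/ → [+round]; 3 /e/ → [+round]; 2 /o/ is itself a trigger — this domain ends here.
[+round] positions on the surface: 1 2 3 4 5 6 8.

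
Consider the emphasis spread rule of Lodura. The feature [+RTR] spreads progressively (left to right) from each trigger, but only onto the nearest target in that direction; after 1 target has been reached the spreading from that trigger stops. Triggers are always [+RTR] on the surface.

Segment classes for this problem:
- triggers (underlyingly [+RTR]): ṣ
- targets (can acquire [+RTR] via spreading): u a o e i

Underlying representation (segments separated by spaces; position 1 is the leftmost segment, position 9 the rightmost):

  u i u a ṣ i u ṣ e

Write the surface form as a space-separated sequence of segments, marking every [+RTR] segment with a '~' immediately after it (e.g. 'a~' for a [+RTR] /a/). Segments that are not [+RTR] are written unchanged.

u i u a ṣ~ i~ u ṣ~ e~

From /ṣ/ at 5 rightward: 6 /i/ → [+RTR]; bound reached.
From /ṣ/ at 8 rightward: 9 /e/ → [+RTR]; bound reached.
Targets with no active source: positions 1 2 3 4 7 stay [-emphatic].
[+RTR] positions on the surface: 5 6 8 9.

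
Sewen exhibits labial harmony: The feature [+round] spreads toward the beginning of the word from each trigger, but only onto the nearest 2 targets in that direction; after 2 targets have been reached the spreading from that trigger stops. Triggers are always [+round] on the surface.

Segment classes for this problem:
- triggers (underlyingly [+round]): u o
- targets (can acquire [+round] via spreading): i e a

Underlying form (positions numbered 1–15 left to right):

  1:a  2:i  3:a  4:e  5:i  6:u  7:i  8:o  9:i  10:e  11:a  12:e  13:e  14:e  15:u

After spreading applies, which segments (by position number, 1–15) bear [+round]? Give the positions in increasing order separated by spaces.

4 5 6 7 8 13 14 15

From /u/ at 6 leftward: 5 /i/ → [+round]; 4 /e/ → [+round]; bound reached.
From /o/ at 8 leftward: 7 /i/ → [+round]; 6 /u/ is itself a trigger — this domain ends here.
From /u/ at 15 leftward: 14 /e/ → [+round]; 13 /e/ → [+round]; bound reached.
Targets with no active source: positions 1 2 3 9 10 11 12 stay [-round].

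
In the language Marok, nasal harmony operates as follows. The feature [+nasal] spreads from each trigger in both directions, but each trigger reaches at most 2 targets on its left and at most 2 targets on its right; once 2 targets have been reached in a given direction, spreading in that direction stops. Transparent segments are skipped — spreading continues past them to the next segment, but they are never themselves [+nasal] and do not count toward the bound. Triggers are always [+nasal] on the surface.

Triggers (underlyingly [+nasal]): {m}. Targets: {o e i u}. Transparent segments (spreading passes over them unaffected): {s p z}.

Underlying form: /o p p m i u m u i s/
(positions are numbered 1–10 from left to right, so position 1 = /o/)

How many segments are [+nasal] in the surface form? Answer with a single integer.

7

From /m/ at 4 rightward: 5 /i/ → [+nasal]; 6 /u/ → [+nasal]; bound reached.
From /m/ at 4 leftward: 3 /p/ transparent; 2 /p/ transparent; 1 /o/ → [+nasal]; word edge.
From /m/ at 7 rightward: 8 /u/ → [+nasal]; 9 /i/ → [+nasal]; bound reached.
From /m/ at 7 leftward: 6 /u/ → [+nasal]; 5 /i/ → [+nasal]; bound reached.
[+nasal] positions on the surface: 1 4 5 6 7 8 9.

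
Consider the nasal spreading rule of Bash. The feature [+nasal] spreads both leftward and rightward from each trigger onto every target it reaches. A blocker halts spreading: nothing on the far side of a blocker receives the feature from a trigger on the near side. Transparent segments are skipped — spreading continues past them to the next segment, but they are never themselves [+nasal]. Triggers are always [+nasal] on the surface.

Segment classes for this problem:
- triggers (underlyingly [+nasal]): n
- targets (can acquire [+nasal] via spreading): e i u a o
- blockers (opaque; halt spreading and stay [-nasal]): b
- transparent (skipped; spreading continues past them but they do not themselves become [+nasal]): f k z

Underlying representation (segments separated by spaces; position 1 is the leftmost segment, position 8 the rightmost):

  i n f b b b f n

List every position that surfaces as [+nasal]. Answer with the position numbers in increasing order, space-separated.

1 2 8

From /n/ at 2 rightward: 3 /f/ transparent; 4 /b/ blocks.
From /n/ at 2 leftward: 1 /i/ → [+nasal]; word edge.
From /n/ at 8 rightward: word edge.
From /n/ at 8 leftward: 7 /f/ transparent; 6 /b/ blocks.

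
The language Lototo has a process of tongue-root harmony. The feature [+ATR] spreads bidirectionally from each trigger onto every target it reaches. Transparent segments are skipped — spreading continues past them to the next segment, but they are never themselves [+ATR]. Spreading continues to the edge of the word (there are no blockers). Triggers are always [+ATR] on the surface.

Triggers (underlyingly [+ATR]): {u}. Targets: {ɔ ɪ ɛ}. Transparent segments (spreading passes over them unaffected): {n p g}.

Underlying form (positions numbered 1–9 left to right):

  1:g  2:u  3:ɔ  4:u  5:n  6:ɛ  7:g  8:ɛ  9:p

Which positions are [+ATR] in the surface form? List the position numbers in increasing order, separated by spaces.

2 3 4 6 8

From /u/ at 2 rightward: 3 /ɔ/ → [+ATR]; 4 /u/ is itself a trigger — this domain ends here.
From /u/ at 2 leftward: 1 /g/ transparent; word edge.
From /u/ at 4 rightward: 5 /n/ transparent; 6 /ɛ/ → [+ATR]; 7 /g/ transparent; 8 /ɛ/ → [+ATR]; 9 /p/ transparent; word edge.
From /u/ at 4 leftward: 3 /ɔ/ → [+ATR]; 2 /u/ is itself a trigger — this domain ends here.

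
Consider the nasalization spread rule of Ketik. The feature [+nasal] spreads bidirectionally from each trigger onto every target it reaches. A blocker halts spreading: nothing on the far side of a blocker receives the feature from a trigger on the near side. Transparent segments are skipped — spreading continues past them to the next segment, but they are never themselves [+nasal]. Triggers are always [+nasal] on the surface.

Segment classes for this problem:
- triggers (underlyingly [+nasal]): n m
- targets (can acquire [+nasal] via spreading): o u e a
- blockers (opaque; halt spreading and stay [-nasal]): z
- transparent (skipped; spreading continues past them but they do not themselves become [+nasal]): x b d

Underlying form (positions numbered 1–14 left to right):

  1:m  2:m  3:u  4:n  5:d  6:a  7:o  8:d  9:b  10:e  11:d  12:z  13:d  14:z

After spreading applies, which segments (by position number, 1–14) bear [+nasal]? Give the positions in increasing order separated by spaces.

1 2 3 4 6 7 10

From /m/ at 1 rightward: 2 /m/ is itself a trigger — this domain ends here.
From /m/ at 1 leftward: word edge.
From /m/ at 2 rightward: 3 /u/ → [+nasal]; 4 /n/ is itself a trigger — this domain ends here.
From /m/ at 2 leftward: 1 /m/ is itself a trigger — this domain ends here.
From /n/ at 4 rightward: 5 /d/ transparent; 6 /a/ → [+nasal]; 7 /o/ → [+nasal]; 8 /d/ transparent; 9 /b/ transparent; 10 /e/ → [+nasal]; 11 /d/ transparent; 12 /z/ blocks.
From /n/ at 4 leftward: 3 /u/ → [+nasal]; 2 /m/ is itself a trigger — this domain ends here.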